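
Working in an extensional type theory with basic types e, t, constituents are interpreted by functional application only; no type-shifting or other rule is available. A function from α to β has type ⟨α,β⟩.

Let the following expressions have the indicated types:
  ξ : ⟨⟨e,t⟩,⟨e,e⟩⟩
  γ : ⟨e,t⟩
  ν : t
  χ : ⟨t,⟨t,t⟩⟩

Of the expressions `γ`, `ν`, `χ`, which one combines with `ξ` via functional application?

γ — combines: ξ : ⟨⟨e,t⟩,⟨e,e⟩⟩ takes γ : ⟨e,t⟩ as argument, giving ⟨e,e⟩.
ν : t — does not combine with ξ.
χ : ⟨t,⟨t,t⟩⟩ — does not combine with ξ.

γ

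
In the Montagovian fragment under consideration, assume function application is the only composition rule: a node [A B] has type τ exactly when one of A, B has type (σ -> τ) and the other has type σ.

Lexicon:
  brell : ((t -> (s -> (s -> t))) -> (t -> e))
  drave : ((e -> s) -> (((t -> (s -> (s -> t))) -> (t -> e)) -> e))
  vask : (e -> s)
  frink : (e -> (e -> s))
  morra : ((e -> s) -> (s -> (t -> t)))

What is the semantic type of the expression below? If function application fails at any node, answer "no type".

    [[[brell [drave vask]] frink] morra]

[drave vask] — drave of type ((e -> s) -> (((t -> (s -> (s -> t))) -> (t -> e)) -> e)) combines with vask of type (e -> s): type (((t -> (s -> (s -> t))) -> (t -> e)) -> e).
[brell [drave vask]] — [drave vask] of type (((t -> (s -> (s -> t))) -> (t -> e)) -> e) combines with brell of type ((t -> (s -> (s -> t))) -> (t -> e)): type e.
[[brell [drave vask]] frink] — frink of type (e -> (e -> s)) combines with [brell [drave vask]] of type e: type (e -> s).
[[[brell [drave vask]] frink] morra] — morra of type ((e -> s) -> (s -> (t -> t))) combines with [[brell [drave vask]] frink] of type (e -> s): type (s -> (t -> t)).

(s -> (t -> t))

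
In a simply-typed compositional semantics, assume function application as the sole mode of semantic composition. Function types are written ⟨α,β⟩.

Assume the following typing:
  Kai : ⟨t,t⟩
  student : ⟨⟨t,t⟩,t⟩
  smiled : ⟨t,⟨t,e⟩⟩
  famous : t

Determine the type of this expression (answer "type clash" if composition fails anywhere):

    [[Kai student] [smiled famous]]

e

[Kai student]: student is ⟨⟨t,t⟩,t⟩, Kai is ⟨t,t⟩; result t.
[smiled famous]: smiled is ⟨t,⟨t,e⟩⟩, famous is t; result ⟨t,e⟩.
[[Kai student] [smiled famous]]: [smiled famous] is ⟨t,e⟩, [Kai student] is t; result e.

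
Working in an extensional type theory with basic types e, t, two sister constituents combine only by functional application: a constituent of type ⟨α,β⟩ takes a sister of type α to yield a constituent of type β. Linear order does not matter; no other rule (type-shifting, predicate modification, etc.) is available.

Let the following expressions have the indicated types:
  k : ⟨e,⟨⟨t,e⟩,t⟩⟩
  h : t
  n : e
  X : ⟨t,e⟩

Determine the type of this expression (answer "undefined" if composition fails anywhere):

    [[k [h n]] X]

undefined

[h n]: t with e — neither is a function whose domain matches the other; composition fails here.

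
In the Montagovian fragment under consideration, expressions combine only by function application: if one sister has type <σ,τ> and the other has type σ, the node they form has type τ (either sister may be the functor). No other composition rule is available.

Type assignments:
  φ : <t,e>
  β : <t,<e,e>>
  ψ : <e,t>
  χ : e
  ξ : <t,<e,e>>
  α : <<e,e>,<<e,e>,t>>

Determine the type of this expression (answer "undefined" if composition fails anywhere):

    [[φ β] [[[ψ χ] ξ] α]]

undefined

At [φ β]: neither <t,e> nor <t,<e,e>> can take the other as argument; the node is ill-typed.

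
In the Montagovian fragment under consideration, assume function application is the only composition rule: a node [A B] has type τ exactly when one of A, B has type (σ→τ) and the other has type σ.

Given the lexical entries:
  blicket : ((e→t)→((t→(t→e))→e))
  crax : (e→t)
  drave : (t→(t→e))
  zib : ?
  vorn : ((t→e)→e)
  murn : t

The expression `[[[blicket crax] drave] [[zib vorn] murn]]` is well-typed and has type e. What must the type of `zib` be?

For [[[blicket crax] drave] [[zib vorn] murn]] to have type e with [[blicket crax] drave] of type e, [[zib vorn] murn] must be the function: [[zib vorn] murn] : (e→e).
For [[zib vorn] murn] to have type (e→e) with murn of type t, [zib vorn] must be the function: [zib vorn] : (t→(e→e)).
For [zib vorn] to have type (t→(e→e)) with vorn of type ((t→e)→e), zib must be the function: zib : (((t→e)→e)→(t→(e→e))).

(((t→e)→e)→(t→(e→e)))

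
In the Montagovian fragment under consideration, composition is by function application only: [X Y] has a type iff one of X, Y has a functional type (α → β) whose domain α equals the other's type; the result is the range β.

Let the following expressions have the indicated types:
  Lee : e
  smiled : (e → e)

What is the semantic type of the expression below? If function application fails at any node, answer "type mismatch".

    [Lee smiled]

[Lee smiled]: smiled is (e → e), Lee is e; result e.

e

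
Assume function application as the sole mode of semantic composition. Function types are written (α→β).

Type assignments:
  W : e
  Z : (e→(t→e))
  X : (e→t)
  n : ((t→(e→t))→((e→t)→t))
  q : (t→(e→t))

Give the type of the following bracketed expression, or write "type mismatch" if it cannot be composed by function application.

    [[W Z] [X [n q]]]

[W Z]: functor Z : (e→(t→e)), argument W : e; result (t→e).
[n q]: functor n : ((t→(e→t))→((e→t)→t)), argument q : (t→(e→t)); result ((e→t)→t).
[X [n q]]: functor [n q] : ((e→t)→t), argument X : (e→t); result t.
[[W Z] [X [n q]]]: functor [W Z] : (t→e), argument [X [n q]] : t; result e.

e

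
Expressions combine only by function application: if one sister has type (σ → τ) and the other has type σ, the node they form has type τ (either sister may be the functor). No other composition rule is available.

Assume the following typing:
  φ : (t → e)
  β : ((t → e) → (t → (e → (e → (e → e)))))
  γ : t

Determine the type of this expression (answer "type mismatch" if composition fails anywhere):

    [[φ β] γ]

[φ β]: functor β : ((t → e) → (t → (e → (e → (e → e))))), argument φ : (t → e); result (t → (e → (e → (e → e)))).
[[φ β] γ]: functor [φ β] : (t → (e → (e → (e → e)))), argument γ : t; result (e → (e → (e → e))).

(e → (e → (e → e)))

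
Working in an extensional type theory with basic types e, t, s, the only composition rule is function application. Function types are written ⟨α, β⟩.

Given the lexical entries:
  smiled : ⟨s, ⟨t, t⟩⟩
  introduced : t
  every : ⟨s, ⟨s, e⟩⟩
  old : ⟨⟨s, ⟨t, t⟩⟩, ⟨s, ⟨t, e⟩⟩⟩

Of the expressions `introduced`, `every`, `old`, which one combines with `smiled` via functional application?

introduced : t — smiled needs s; introduced needs nothing (atomic); neither fits.
every : ⟨s, ⟨s, e⟩⟩ — smiled needs s; every needs s; neither fits.
old — combines: old : ⟨⟨s, ⟨t, t⟩⟩, ⟨s, ⟨t, e⟩⟩⟩ takes smiled : ⟨s, ⟨t, t⟩⟩ as argument, giving ⟨s, ⟨t, e⟩⟩.

old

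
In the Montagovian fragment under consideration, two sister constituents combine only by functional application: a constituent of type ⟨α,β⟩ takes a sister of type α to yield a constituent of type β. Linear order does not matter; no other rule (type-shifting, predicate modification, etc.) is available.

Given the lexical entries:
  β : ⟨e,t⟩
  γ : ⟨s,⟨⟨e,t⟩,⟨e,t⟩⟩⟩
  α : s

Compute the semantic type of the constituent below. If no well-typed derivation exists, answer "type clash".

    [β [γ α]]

⟨e,t⟩

[γ α] — γ of type ⟨s,⟨⟨e,t⟩,⟨e,t⟩⟩⟩ combines with α of type s: type ⟨⟨e,t⟩,⟨e,t⟩⟩.
[β [γ α]] — [γ α] of type ⟨⟨e,t⟩,⟨e,t⟩⟩ combines with β of type ⟨e,t⟩: type ⟨e,t⟩.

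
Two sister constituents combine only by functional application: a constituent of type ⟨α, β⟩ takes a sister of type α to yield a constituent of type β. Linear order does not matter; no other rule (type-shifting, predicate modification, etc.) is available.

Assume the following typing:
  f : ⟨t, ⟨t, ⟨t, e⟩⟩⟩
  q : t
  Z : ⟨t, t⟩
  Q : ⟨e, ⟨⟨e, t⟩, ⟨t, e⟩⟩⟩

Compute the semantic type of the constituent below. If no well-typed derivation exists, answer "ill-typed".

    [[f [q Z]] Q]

[q Z]: Z is ⟨t, t⟩, q is t; result t.
[f [q Z]]: f is ⟨t, ⟨t, ⟨t, e⟩⟩⟩, [q Z] is t; result ⟨t, ⟨t, e⟩⟩.
[[f [q Z]] Q]: ⟨t, ⟨t, e⟩⟩ and ⟨e, ⟨⟨e, t⟩, ⟨t, e⟩⟩⟩ cannot combine by function application — type clash.

ill-typed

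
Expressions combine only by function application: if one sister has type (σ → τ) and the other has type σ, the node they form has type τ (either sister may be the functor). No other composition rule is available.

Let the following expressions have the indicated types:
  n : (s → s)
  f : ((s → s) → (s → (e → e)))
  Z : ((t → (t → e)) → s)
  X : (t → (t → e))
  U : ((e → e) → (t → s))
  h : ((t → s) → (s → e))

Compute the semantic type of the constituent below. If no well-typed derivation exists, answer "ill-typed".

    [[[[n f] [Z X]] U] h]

(s → e)

[n f]: f is ((s → s) → (s → (e → e))), n is (s → s); result (s → (e → e)).
[Z X]: Z is ((t → (t → e)) → s), X is (t → (t → e)); result s.
[[n f] [Z X]]: [n f] is (s → (e → e)), [Z X] is s; result (e → e).
[[[n f] [Z X]] U]: U is ((e → e) → (t → s)), [[n f] [Z X]] is (e → e); result (t → s).
[[[[n f] [Z X]] U] h]: h is ((t → s) → (s → e)), [[[n f] [Z X]] U] is (t → s); result (s → e).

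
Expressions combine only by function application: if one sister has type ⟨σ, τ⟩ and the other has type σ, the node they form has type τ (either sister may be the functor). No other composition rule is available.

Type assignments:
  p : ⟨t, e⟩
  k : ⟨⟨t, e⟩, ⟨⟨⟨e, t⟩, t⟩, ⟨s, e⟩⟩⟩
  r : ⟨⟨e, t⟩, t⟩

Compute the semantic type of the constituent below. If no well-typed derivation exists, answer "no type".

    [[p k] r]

⟨s, e⟩

[p k]: functor k : ⟨⟨t, e⟩, ⟨⟨⟨e, t⟩, t⟩, ⟨s, e⟩⟩⟩, argument p : ⟨t, e⟩; result ⟨⟨⟨e, t⟩, t⟩, ⟨s, e⟩⟩.
[[p k] r]: functor [p k] : ⟨⟨⟨e, t⟩, t⟩, ⟨s, e⟩⟩, argument r : ⟨⟨e, t⟩, t⟩; result ⟨s, e⟩.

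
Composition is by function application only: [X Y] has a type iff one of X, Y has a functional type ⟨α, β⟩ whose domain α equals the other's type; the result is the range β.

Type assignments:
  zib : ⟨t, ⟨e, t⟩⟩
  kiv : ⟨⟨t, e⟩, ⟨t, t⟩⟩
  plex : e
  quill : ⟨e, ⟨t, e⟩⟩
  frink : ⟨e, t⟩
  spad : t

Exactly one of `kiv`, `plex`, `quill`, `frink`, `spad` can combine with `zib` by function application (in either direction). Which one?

spad

kiv : ⟨⟨t, e⟩, ⟨t, t⟩⟩ — neither side's domain matches the other.
plex : e — neither side's domain matches the other.
quill : ⟨e, ⟨t, e⟩⟩ — neither side's domain matches the other.
frink : ⟨e, t⟩ — neither side's domain matches the other.
spad — combines: zib : ⟨t, ⟨e, t⟩⟩ takes spad : t as argument, giving ⟨e, t⟩.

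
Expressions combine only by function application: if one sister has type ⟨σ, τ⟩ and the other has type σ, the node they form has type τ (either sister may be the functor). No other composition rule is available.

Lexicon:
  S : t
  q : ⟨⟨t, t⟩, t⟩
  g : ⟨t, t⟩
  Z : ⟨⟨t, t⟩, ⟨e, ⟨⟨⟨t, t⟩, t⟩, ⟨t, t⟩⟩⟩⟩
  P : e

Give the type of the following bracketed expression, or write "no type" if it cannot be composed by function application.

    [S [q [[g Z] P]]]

[g Z]: functor Z : ⟨⟨t, t⟩, ⟨e, ⟨⟨⟨t, t⟩, t⟩, ⟨t, t⟩⟩⟩⟩, argument g : ⟨t, t⟩; result ⟨e, ⟨⟨⟨t, t⟩, t⟩, ⟨t, t⟩⟩⟩.
[[g Z] P]: functor [g Z] : ⟨e, ⟨⟨⟨t, t⟩, t⟩, ⟨t, t⟩⟩⟩, argument P : e; result ⟨⟨⟨t, t⟩, t⟩, ⟨t, t⟩⟩.
[q [[g Z] P]]: functor [[g Z] P] : ⟨⟨⟨t, t⟩, t⟩, ⟨t, t⟩⟩, argument q : ⟨⟨t, t⟩, t⟩; result ⟨t, t⟩.
[S [q [[g Z] P]]]: functor [q [[g Z] P]] : ⟨t, t⟩, argument S : t; result t.

t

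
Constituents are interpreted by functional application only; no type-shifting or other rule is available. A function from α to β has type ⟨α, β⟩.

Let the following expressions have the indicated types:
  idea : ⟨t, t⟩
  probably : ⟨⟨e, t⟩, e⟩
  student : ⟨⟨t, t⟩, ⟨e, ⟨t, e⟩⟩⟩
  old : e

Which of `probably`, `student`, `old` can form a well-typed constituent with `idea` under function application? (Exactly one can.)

student

probably : ⟨⟨e, t⟩, e⟩ — does not combine with idea.
student — combines: student : ⟨⟨t, t⟩, ⟨e, ⟨t, e⟩⟩⟩ takes idea : ⟨t, t⟩ as argument, giving ⟨e, ⟨t, e⟩⟩.
old : e — does not combine with idea.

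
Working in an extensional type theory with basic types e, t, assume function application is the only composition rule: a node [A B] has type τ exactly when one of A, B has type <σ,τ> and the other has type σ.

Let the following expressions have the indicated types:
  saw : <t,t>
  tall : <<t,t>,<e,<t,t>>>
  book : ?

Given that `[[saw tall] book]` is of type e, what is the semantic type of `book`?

[[saw tall] book] must have type e. The sister [saw tall] has type <e,<t,t>>; that is not a function onto e, so book must be the functor, of type <<e,<t,t>>,e>.

<<e,<t,t>>,e>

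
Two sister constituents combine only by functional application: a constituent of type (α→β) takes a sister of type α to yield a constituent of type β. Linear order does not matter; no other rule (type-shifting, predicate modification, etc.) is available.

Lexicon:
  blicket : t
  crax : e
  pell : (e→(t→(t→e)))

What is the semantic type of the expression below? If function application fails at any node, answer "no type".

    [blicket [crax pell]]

(t→e)

[crax pell]: (e→(t→(t→e))) applied to e yields (t→(t→e)).
[blicket [crax pell]]: (t→(t→e)) applied to t yields (t→e).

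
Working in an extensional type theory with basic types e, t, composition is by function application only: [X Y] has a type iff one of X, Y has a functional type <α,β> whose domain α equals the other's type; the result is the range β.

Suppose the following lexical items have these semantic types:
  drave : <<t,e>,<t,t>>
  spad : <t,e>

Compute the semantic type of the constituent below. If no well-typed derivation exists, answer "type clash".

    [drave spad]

[drave spad] — drave of type <<t,e>,<t,t>> combines with spad of type <t,e>: type <t,t>.

<t,t>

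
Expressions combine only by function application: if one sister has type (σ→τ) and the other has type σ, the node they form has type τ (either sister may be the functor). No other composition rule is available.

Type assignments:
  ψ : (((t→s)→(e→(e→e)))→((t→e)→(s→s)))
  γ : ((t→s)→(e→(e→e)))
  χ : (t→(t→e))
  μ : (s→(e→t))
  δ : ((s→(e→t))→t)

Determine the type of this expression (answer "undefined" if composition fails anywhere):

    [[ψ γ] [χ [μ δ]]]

[ψ γ] — ψ of type (((t→s)→(e→(e→e)))→((t→e)→(s→s))) combines with γ of type ((t→s)→(e→(e→e))): type ((t→e)→(s→s)).
[μ δ] — δ of type ((s→(e→t))→t) combines with μ of type (s→(e→t)): type t.
[χ [μ δ]] — χ of type (t→(t→e)) combines with [μ δ] of type t: type (t→e).
[[ψ γ] [χ [μ δ]]] — [ψ γ] of type ((t→e)→(s→s)) combines with [χ [μ δ]] of type (t→e): type (s→s).

(s→s)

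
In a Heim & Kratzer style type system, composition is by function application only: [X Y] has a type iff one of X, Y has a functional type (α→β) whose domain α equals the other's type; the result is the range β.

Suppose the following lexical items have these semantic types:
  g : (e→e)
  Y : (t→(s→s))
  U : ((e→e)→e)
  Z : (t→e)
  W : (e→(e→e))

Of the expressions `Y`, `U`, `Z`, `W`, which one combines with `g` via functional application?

Y : (t→(s→s)) — neither side's domain matches the other.
U — combines: U : ((e→e)→e) takes g : (e→e) as argument, giving e.
Z : (t→e) — neither side's domain matches the other.
W : (e→(e→e)) — neither side's domain matches the other.

U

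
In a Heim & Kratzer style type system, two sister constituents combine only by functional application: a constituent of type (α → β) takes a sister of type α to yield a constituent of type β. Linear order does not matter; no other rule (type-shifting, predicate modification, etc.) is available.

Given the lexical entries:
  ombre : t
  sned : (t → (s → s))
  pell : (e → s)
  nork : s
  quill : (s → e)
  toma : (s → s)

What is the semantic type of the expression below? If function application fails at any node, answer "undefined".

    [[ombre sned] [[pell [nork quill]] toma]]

At [ombre sned], sned : (t → (s → s)) takes ombre : t, giving (s → s).
At [nork quill], quill : (s → e) takes nork : s, giving e.
At [pell [nork quill]], pell : (e → s) takes [nork quill] : e, giving s.
At [[pell [nork quill]] toma], toma : (s → s) takes [pell [nork quill]] : s, giving s.
At [[ombre sned] [[pell [nork quill]] toma]], [ombre sned] : (s → s) takes [[pell [nork quill]] toma] : s, giving s.

s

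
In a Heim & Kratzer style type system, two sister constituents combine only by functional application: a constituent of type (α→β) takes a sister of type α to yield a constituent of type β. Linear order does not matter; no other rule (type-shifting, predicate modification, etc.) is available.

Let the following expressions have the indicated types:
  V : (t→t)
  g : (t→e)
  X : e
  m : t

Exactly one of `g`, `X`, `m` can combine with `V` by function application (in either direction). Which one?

g : (t→e) — no; V wants t, and g wants t.
X : e — no; V wants t, and X wants nothing (atomic).
m — combines: V : (t→t) takes m : t as argument, giving t.

m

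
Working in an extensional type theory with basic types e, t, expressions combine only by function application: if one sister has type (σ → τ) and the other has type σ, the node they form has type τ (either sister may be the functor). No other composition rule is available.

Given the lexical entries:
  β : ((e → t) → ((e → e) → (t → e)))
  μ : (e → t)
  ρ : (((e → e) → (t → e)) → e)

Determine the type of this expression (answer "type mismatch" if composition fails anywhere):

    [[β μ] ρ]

[β μ] — β of type ((e → t) → ((e → e) → (t → e))) combines with μ of type (e → t): type ((e → e) → (t → e)).
[[β μ] ρ] — ρ of type (((e → e) → (t → e)) → e) combines with [β μ] of type ((e → e) → (t → e)): type e.

e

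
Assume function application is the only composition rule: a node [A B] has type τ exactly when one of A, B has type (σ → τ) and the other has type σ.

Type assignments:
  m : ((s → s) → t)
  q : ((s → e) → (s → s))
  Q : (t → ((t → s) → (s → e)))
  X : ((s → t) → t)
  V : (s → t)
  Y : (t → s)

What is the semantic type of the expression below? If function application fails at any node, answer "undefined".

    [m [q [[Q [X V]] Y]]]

t

At [X V], X : ((s → t) → t) takes V : (s → t), giving t.
At [Q [X V]], Q : (t → ((t → s) → (s → e))) takes [X V] : t, giving ((t → s) → (s → e)).
At [[Q [X V]] Y], [Q [X V]] : ((t → s) → (s → e)) takes Y : (t → s), giving (s → e).
At [q [[Q [X V]] Y]], q : ((s → e) → (s → s)) takes [[Q [X V]] Y] : (s → e), giving (s → s).
At [m [q [[Q [X V]] Y]]], m : ((s → s) → t) takes [q [[Q [X V]] Y]] : (s → s), giving t.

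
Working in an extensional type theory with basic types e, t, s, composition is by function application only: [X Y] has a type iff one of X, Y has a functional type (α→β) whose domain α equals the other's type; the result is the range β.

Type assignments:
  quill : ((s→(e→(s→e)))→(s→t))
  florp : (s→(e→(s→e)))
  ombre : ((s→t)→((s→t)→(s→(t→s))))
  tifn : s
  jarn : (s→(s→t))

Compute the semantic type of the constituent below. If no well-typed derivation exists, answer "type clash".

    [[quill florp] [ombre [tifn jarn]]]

[quill florp]: quill is ((s→(e→(s→e)))→(s→t)), florp is (s→(e→(s→e))); result (s→t).
[tifn jarn]: jarn is (s→(s→t)), tifn is s; result (s→t).
[ombre [tifn jarn]]: ombre is ((s→t)→((s→t)→(s→(t→s)))), [tifn jarn] is (s→t); result ((s→t)→(s→(t→s))).
[[quill florp] [ombre [tifn jarn]]]: [ombre [tifn jarn]] is ((s→t)→(s→(t→s))), [quill florp] is (s→t); result (s→(t→s)).

(s→(t→s))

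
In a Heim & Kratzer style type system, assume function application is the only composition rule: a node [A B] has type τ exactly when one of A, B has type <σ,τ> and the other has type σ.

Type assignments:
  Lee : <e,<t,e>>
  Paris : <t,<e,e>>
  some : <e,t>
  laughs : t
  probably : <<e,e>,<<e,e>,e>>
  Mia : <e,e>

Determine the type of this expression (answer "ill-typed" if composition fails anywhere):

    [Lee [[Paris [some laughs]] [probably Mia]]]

ill-typed

At [some laughs]: neither <e,t> nor t can take the other as argument; the node is ill-typed.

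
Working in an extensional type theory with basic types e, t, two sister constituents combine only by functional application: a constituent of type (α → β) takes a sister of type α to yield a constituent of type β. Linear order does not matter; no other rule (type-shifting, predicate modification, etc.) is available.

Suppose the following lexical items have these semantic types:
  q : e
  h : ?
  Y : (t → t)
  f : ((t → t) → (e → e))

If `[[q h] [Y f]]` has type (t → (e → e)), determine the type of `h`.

[[q h] [Y f]] is required to be (t → (e → e)). [Y f] : (e → e) cannot yield (t → (e → e)) as functor, so [q h] : ((e → e) → (t → (e → e))).
[q h] is required to be ((e → e) → (t → (e → e))). q : e cannot yield ((e → e) → (t → (e → e))) as functor, so h : (e → ((e → e) → (t → (e → e)))).

(e → ((e → e) → (t → (e → e))))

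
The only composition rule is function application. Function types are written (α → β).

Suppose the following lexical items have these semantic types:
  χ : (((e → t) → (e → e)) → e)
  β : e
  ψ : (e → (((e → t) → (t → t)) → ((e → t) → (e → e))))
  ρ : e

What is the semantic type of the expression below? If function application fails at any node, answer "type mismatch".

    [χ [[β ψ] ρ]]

type mismatch

[β ψ]: functor ψ : (e → (((e → t) → (t → t)) → ((e → t) → (e → e)))), argument β : e; result (((e → t) → (t → t)) → ((e → t) → (e → e))).
[[β ψ] ρ]: (((e → t) → (t → t)) → ((e → t) → (e → e))) and e cannot combine by function application — type clash.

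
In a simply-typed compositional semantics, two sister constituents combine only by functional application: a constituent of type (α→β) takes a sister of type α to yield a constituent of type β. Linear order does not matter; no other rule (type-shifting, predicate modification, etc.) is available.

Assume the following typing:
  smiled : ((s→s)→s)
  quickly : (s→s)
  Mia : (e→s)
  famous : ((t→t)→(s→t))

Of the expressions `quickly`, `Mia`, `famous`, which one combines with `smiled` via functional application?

quickly

quickly — combines: smiled : ((s→s)→s) takes quickly : (s→s) as argument, giving s.
Mia : (e→s) — neither side's domain matches the other.
famous : ((t→t)→(s→t)) — neither side's domain matches the other.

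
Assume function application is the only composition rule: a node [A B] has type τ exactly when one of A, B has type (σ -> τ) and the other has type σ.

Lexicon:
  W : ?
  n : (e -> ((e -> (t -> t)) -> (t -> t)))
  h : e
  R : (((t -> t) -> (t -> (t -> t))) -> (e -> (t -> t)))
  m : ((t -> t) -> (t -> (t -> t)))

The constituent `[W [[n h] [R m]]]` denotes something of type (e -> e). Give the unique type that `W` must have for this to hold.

[W [[n h] [R m]]] must have type (e -> e). The sister [[n h] [R m]] has type (t -> t); that is not a function onto (e -> e), so W must be the functor, of type ((t -> t) -> (e -> e)).

((t -> t) -> (e -> e))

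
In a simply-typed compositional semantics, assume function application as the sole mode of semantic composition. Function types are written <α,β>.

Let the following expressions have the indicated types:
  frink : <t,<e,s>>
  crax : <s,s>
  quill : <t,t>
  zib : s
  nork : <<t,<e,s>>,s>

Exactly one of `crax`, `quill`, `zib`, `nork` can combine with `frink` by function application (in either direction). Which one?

nork

crax : <s,s> — no; frink wants t, and crax wants s.
quill : <t,t> — no; frink wants t, and quill wants t.
zib : s — no; frink wants t, and zib wants nothing (atomic).
nork — combines: nork : <<t,<e,s>>,s> takes frink : <t,<e,s>> as argument, giving s.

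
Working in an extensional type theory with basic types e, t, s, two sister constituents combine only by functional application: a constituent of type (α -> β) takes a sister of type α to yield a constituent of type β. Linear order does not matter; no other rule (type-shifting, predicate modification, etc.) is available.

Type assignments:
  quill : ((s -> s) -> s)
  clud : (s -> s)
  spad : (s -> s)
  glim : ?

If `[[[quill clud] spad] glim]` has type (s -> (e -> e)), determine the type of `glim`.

At [[[quill clud] spad] glim] (required: (s -> (e -> e))): [[quill clud] spad] is s, which is not a function with range (s -> (e -> e)); hence glim is the functor — type (s -> (s -> (e -> e))).

(s -> (s -> (e -> e)))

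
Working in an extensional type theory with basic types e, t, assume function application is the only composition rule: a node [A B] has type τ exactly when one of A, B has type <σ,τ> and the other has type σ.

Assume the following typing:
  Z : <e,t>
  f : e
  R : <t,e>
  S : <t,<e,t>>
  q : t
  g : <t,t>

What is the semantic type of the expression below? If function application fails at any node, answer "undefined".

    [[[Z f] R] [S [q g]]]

At [Z f], Z : <e,t> takes f : e, giving t.
At [[Z f] R], R : <t,e> takes [Z f] : t, giving e.
At [q g], g : <t,t> takes q : t, giving t.
At [S [q g]], S : <t,<e,t>> takes [q g] : t, giving <e,t>.
At [[[Z f] R] [S [q g]]], [S [q g]] : <e,t> takes [[Z f] R] : e, giving t.

t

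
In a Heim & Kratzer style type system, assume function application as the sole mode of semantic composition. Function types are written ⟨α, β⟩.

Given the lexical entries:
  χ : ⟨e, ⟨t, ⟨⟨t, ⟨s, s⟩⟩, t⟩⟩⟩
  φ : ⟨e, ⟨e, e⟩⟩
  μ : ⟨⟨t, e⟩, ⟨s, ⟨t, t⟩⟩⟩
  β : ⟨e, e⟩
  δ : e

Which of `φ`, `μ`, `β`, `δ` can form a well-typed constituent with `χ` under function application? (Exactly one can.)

δ

φ : ⟨e, ⟨e, e⟩⟩ — does not combine with χ.
μ : ⟨⟨t, e⟩, ⟨s, ⟨t, t⟩⟩⟩ — does not combine with χ.
β : ⟨e, e⟩ — does not combine with χ.
δ — combines: χ : ⟨e, ⟨t, ⟨⟨t, ⟨s, s⟩⟩, t⟩⟩⟩ takes δ : e as argument, giving ⟨t, ⟨⟨t, ⟨s, s⟩⟩, t⟩⟩.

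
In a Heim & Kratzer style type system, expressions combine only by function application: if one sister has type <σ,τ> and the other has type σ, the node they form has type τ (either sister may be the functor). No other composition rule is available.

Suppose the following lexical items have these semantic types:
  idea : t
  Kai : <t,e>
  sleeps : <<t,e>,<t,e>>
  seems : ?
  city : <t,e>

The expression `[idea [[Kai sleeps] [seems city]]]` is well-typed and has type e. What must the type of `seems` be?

<<t,e>,<<t,e>,<t,e>>>

For [idea [[Kai sleeps] [seems city]]] to have type e with idea of type t, [[Kai sleeps] [seems city]] must be the function: [[Kai sleeps] [seems city]] : <t,e>.
For [[Kai sleeps] [seems city]] to have type <t,e> with [Kai sleeps] of type <t,e>, [seems city] must be the function: [seems city] : <<t,e>,<t,e>>.
For [seems city] to have type <<t,e>,<t,e>> with city of type <t,e>, seems must be the function: seems : <<t,e>,<<t,e>,<t,e>>>.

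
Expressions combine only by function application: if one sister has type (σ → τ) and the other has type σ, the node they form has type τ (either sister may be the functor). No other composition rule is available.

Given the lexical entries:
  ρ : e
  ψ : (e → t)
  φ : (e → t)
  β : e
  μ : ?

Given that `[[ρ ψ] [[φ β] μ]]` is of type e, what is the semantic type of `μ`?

(t → (t → e))

[[ρ ψ] [[φ β] μ]] must have type e. The sister [ρ ψ] has type t; that is not a function onto e, so [[φ β] μ] must be the functor, of type (t → e).
[[φ β] μ] must have type (t → e). The sister [φ β] has type t; that is not a function onto (t → e), so μ must be the functor, of type (t → (t → e)).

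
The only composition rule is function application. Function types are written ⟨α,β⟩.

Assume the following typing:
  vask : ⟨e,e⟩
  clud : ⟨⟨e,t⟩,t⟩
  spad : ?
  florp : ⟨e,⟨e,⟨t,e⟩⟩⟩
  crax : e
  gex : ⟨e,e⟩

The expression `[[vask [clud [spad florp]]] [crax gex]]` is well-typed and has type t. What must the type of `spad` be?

[[vask [clud [spad florp]]] [crax gex]] is required to be t. [crax gex] : e cannot yield t as functor, so [vask [clud [spad florp]]] : ⟨e,t⟩.
[vask [clud [spad florp]]] is required to be ⟨e,t⟩. vask : ⟨e,e⟩ cannot yield ⟨e,t⟩ as functor, so [clud [spad florp]] : ⟨⟨e,e⟩,⟨e,t⟩⟩.
[clud [spad florp]] is required to be ⟨⟨e,e⟩,⟨e,t⟩⟩. clud : ⟨⟨e,t⟩,t⟩ cannot yield ⟨⟨e,e⟩,⟨e,t⟩⟩ as functor, so [spad florp] : ⟨⟨⟨e,t⟩,t⟩,⟨⟨e,e⟩,⟨e,t⟩⟩⟩.
[spad florp] is required to be ⟨⟨⟨e,t⟩,t⟩,⟨⟨e,e⟩,⟨e,t⟩⟩⟩. florp : ⟨e,⟨e,⟨t,e⟩⟩⟩ cannot yield ⟨⟨⟨e,t⟩,t⟩,⟨⟨e,e⟩,⟨e,t⟩⟩⟩ as functor, so spad : ⟨⟨e,⟨e,⟨t,e⟩⟩⟩,⟨⟨⟨e,t⟩,t⟩,⟨⟨e,e⟩,⟨e,t⟩⟩⟩⟩.

⟨⟨e,⟨e,⟨t,e⟩⟩⟩,⟨⟨⟨e,t⟩,t⟩,⟨⟨e,e⟩,⟨e,t⟩⟩⟩⟩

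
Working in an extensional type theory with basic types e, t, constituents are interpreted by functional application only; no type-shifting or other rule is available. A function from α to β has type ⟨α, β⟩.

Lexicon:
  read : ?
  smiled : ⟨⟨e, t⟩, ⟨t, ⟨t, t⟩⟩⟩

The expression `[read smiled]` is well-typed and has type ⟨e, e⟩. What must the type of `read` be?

[read smiled] is required to be ⟨e, e⟩. smiled : ⟨⟨e, t⟩, ⟨t, ⟨t, t⟩⟩⟩ cannot yield ⟨e, e⟩ as functor, so read : ⟨⟨⟨e, t⟩, ⟨t, ⟨t, t⟩⟩⟩, ⟨e, e⟩⟩.

⟨⟨⟨e, t⟩, ⟨t, ⟨t, t⟩⟩⟩, ⟨e, e⟩⟩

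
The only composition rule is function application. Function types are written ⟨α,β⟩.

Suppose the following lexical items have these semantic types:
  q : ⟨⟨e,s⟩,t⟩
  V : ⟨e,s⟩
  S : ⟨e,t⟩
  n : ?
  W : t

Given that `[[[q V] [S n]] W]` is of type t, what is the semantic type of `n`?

⟨⟨e,t⟩,⟨t,⟨t,t⟩⟩⟩

For [[[q V] [S n]] W] to have type t with W of type t, [[q V] [S n]] must be the function: [[q V] [S n]] : ⟨t,t⟩.
For [[q V] [S n]] to have type ⟨t,t⟩ with [q V] of type t, [S n] must be the function: [S n] : ⟨t,⟨t,t⟩⟩.
For [S n] to have type ⟨t,⟨t,t⟩⟩ with S of type ⟨e,t⟩, n must be the function: n : ⟨⟨e,t⟩,⟨t,⟨t,t⟩⟩⟩.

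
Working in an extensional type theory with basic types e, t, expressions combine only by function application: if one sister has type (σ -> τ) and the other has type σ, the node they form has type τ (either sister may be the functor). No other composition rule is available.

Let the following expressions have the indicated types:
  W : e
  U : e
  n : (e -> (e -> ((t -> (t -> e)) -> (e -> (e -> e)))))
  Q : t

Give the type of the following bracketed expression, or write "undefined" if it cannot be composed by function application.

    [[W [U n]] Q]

undefined

[U n]: n is (e -> (e -> ((t -> (t -> e)) -> (e -> (e -> e))))), U is e; result (e -> ((t -> (t -> e)) -> (e -> (e -> e)))).
[W [U n]]: [U n] is (e -> ((t -> (t -> e)) -> (e -> (e -> e)))), W is e; result ((t -> (t -> e)) -> (e -> (e -> e))).
At [[W [U n]] Q]: neither ((t -> (t -> e)) -> (e -> (e -> e))) nor t can take the other as argument; the node is ill-typed.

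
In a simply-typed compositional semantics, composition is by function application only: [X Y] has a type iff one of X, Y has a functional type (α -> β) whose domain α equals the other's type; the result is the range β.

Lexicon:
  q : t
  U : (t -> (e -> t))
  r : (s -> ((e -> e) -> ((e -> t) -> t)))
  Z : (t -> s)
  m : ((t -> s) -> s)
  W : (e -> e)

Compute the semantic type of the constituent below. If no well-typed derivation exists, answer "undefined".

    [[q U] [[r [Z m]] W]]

t

[q U]: (t -> (e -> t)) applied to t yields (e -> t).
[Z m]: ((t -> s) -> s) applied to (t -> s) yields s.
[r [Z m]]: (s -> ((e -> e) -> ((e -> t) -> t))) applied to s yields ((e -> e) -> ((e -> t) -> t)).
[[r [Z m]] W]: ((e -> e) -> ((e -> t) -> t)) applied to (e -> e) yields ((e -> t) -> t).
[[q U] [[r [Z m]] W]]: ((e -> t) -> t) applied to (e -> t) yields t.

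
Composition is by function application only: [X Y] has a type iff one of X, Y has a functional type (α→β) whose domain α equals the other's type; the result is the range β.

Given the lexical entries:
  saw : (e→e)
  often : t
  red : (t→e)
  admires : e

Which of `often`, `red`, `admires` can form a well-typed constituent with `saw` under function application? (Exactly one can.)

often : t — does not combine with saw.
red : (t→e) — does not combine with saw.
admires — combines: saw : (e→e) takes admires : e as argument, giving e.

admires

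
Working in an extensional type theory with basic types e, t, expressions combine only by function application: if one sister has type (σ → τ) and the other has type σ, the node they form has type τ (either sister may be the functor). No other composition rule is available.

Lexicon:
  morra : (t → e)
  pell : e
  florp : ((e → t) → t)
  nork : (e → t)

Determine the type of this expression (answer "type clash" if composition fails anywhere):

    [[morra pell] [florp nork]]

type clash

[morra pell]: (t → e) and e cannot combine by function application — type clash.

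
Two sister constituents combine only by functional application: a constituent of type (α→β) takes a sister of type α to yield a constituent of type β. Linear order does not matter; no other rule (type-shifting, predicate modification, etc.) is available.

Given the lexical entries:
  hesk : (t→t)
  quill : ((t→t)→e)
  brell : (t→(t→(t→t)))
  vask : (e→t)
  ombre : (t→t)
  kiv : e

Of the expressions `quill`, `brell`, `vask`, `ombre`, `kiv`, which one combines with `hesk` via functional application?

quill — combines: quill : ((t→t)→e) takes hesk : (t→t) as argument, giving e.
brell : (t→(t→(t→t))) — no; hesk wants t, and brell wants t.
vask : (e→t) — no; hesk wants t, and vask wants e.
ombre : (t→t) — no; hesk wants t, and ombre wants t.
kiv : e — no; hesk wants t, and kiv wants nothing (atomic).

quill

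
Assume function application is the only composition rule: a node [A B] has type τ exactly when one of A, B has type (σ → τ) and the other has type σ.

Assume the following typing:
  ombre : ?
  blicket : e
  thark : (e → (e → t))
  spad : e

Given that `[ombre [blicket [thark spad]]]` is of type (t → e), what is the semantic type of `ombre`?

At [ombre [blicket [thark spad]]] (required: (t → e)): [blicket [thark spad]] is t, which is not a function with range (t → e); hence ombre is the functor — type (t → (t → e)).

(t → (t → e))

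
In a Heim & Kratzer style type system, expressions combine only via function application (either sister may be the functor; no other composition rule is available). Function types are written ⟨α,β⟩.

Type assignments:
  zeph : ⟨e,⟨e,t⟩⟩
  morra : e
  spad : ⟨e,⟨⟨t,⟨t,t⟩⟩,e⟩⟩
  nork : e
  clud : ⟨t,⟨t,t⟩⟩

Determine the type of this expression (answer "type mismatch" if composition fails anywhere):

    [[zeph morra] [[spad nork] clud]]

t

[zeph morra]: functor zeph : ⟨e,⟨e,t⟩⟩, argument morra : e; result ⟨e,t⟩.
[spad nork]: functor spad : ⟨e,⟨⟨t,⟨t,t⟩⟩,e⟩⟩, argument nork : e; result ⟨⟨t,⟨t,t⟩⟩,e⟩.
[[spad nork] clud]: functor [spad nork] : ⟨⟨t,⟨t,t⟩⟩,e⟩, argument clud : ⟨t,⟨t,t⟩⟩; result e.
[[zeph morra] [[spad nork] clud]]: functor [zeph morra] : ⟨e,t⟩, argument [[spad nork] clud] : e; result t.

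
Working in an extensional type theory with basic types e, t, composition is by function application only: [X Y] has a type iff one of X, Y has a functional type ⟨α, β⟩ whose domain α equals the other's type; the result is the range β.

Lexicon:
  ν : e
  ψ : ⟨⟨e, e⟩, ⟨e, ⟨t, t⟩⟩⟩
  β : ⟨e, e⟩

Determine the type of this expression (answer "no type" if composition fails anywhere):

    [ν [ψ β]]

⟨t, t⟩

At [ψ β], ψ : ⟨⟨e, e⟩, ⟨e, ⟨t, t⟩⟩⟩ takes β : ⟨e, e⟩, giving ⟨e, ⟨t, t⟩⟩.
At [ν [ψ β]], [ψ β] : ⟨e, ⟨t, t⟩⟩ takes ν : e, giving ⟨t, t⟩.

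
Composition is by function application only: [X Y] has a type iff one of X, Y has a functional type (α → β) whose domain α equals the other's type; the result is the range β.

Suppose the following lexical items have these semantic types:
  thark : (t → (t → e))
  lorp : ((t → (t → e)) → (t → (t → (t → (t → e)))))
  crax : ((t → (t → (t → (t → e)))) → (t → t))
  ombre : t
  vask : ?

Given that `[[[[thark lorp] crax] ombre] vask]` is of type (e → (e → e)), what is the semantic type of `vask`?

(t → (e → (e → e)))

[[[[thark lorp] crax] ombre] vask] is required to be (e → (e → e)). [[[thark lorp] crax] ombre] : t cannot yield (e → (e → e)) as functor, so vask : (t → (e → (e → e))).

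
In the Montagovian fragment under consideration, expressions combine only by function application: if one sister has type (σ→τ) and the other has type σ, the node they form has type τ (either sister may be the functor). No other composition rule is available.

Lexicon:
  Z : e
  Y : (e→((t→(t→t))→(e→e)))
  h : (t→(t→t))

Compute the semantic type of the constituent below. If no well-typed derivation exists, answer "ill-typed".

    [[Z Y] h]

At [Z Y], Y : (e→((t→(t→t))→(e→e))) takes Z : e, giving ((t→(t→t))→(e→e)).
At [[Z Y] h], [Z Y] : ((t→(t→t))→(e→e)) takes h : (t→(t→t)), giving (e→e).

(e→e)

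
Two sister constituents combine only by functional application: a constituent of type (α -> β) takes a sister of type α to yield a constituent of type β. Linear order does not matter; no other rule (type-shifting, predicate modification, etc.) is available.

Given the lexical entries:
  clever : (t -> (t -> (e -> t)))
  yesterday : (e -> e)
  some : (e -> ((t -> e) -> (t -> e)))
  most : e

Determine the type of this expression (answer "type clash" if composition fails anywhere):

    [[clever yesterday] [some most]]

[clever yesterday]: (t -> (t -> (e -> t))) with (e -> e) — neither is a function whose domain matches the other; composition fails here.

type clash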